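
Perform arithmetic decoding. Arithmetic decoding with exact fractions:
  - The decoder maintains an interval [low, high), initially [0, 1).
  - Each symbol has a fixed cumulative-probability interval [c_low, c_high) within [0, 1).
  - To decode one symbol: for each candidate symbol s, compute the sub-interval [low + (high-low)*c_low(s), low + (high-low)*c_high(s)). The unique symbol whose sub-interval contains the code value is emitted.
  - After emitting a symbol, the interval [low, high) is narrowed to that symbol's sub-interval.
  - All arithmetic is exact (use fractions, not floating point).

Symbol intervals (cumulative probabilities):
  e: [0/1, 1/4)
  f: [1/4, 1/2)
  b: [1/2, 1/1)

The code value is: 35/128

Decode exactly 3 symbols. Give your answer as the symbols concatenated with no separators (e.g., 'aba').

Answer: fef

Derivation:
Step 1: interval [0/1, 1/1), width = 1/1 - 0/1 = 1/1
  'e': [0/1 + 1/1*0/1, 0/1 + 1/1*1/4) = [0/1, 1/4)
  'f': [0/1 + 1/1*1/4, 0/1 + 1/1*1/2) = [1/4, 1/2) <- contains code 35/128
  'b': [0/1 + 1/1*1/2, 0/1 + 1/1*1/1) = [1/2, 1/1)
  emit 'f', narrow to [1/4, 1/2)
Step 2: interval [1/4, 1/2), width = 1/2 - 1/4 = 1/4
  'e': [1/4 + 1/4*0/1, 1/4 + 1/4*1/4) = [1/4, 5/16) <- contains code 35/128
  'f': [1/4 + 1/4*1/4, 1/4 + 1/4*1/2) = [5/16, 3/8)
  'b': [1/4 + 1/4*1/2, 1/4 + 1/4*1/1) = [3/8, 1/2)
  emit 'e', narrow to [1/4, 5/16)
Step 3: interval [1/4, 5/16), width = 5/16 - 1/4 = 1/16
  'e': [1/4 + 1/16*0/1, 1/4 + 1/16*1/4) = [1/4, 17/64)
  'f': [1/4 + 1/16*1/4, 1/4 + 1/16*1/2) = [17/64, 9/32) <- contains code 35/128
  'b': [1/4 + 1/16*1/2, 1/4 + 1/16*1/1) = [9/32, 5/16)
  emit 'f', narrow to [17/64, 9/32)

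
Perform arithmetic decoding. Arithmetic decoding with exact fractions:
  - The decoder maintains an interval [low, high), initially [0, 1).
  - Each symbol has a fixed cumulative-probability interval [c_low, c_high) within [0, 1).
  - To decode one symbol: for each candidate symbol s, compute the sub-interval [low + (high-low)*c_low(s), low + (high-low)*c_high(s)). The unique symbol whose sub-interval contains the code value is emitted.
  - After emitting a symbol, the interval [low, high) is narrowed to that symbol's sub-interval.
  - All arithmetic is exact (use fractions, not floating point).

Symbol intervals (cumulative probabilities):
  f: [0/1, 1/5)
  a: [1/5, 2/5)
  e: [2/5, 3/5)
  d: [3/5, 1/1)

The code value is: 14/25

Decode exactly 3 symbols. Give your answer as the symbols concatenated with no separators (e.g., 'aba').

Answer: ede

Derivation:
Step 1: interval [0/1, 1/1), width = 1/1 - 0/1 = 1/1
  'f': [0/1 + 1/1*0/1, 0/1 + 1/1*1/5) = [0/1, 1/5)
  'a': [0/1 + 1/1*1/5, 0/1 + 1/1*2/5) = [1/5, 2/5)
  'e': [0/1 + 1/1*2/5, 0/1 + 1/1*3/5) = [2/5, 3/5) <- contains code 14/25
  'd': [0/1 + 1/1*3/5, 0/1 + 1/1*1/1) = [3/5, 1/1)
  emit 'e', narrow to [2/5, 3/5)
Step 2: interval [2/5, 3/5), width = 3/5 - 2/5 = 1/5
  'f': [2/5 + 1/5*0/1, 2/5 + 1/5*1/5) = [2/5, 11/25)
  'a': [2/5 + 1/5*1/5, 2/5 + 1/5*2/5) = [11/25, 12/25)
  'e': [2/5 + 1/5*2/5, 2/5 + 1/5*3/5) = [12/25, 13/25)
  'd': [2/5 + 1/5*3/5, 2/5 + 1/5*1/1) = [13/25, 3/5) <- contains code 14/25
  emit 'd', narrow to [13/25, 3/5)
Step 3: interval [13/25, 3/5), width = 3/5 - 13/25 = 2/25
  'f': [13/25 + 2/25*0/1, 13/25 + 2/25*1/5) = [13/25, 67/125)
  'a': [13/25 + 2/25*1/5, 13/25 + 2/25*2/5) = [67/125, 69/125)
  'e': [13/25 + 2/25*2/5, 13/25 + 2/25*3/5) = [69/125, 71/125) <- contains code 14/25
  'd': [13/25 + 2/25*3/5, 13/25 + 2/25*1/1) = [71/125, 3/5)
  emit 'e', narrow to [69/125, 71/125)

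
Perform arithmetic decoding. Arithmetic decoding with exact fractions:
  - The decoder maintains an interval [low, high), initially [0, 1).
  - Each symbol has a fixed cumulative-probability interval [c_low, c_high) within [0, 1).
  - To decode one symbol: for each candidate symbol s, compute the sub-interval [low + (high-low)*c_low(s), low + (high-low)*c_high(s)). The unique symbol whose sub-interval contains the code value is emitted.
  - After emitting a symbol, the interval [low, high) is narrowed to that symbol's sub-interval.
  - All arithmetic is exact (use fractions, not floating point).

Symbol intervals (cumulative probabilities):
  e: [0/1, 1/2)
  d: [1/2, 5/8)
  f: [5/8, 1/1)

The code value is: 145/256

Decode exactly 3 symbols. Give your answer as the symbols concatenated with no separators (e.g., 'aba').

Answer: dde

Derivation:
Step 1: interval [0/1, 1/1), width = 1/1 - 0/1 = 1/1
  'e': [0/1 + 1/1*0/1, 0/1 + 1/1*1/2) = [0/1, 1/2)
  'd': [0/1 + 1/1*1/2, 0/1 + 1/1*5/8) = [1/2, 5/8) <- contains code 145/256
  'f': [0/1 + 1/1*5/8, 0/1 + 1/1*1/1) = [5/8, 1/1)
  emit 'd', narrow to [1/2, 5/8)
Step 2: interval [1/2, 5/8), width = 5/8 - 1/2 = 1/8
  'e': [1/2 + 1/8*0/1, 1/2 + 1/8*1/2) = [1/2, 9/16)
  'd': [1/2 + 1/8*1/2, 1/2 + 1/8*5/8) = [9/16, 37/64) <- contains code 145/256
  'f': [1/2 + 1/8*5/8, 1/2 + 1/8*1/1) = [37/64, 5/8)
  emit 'd', narrow to [9/16, 37/64)
Step 3: interval [9/16, 37/64), width = 37/64 - 9/16 = 1/64
  'e': [9/16 + 1/64*0/1, 9/16 + 1/64*1/2) = [9/16, 73/128) <- contains code 145/256
  'd': [9/16 + 1/64*1/2, 9/16 + 1/64*5/8) = [73/128, 293/512)
  'f': [9/16 + 1/64*5/8, 9/16 + 1/64*1/1) = [293/512, 37/64)
  emit 'e', narrow to [9/16, 73/128)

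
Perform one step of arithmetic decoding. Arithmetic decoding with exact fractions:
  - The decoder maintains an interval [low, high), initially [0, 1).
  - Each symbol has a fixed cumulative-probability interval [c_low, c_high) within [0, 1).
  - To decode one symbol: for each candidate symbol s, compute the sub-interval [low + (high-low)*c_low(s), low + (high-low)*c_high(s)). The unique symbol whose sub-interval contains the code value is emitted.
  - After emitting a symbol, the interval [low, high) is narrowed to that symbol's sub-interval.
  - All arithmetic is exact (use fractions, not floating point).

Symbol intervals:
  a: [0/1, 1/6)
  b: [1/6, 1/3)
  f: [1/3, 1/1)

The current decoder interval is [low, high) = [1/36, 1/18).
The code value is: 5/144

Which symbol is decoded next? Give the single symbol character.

Interval width = high − low = 1/18 − 1/36 = 1/36
Scaled code = (code − low) / width = (5/144 − 1/36) / 1/36 = 1/4
  a: [0/1, 1/6) 
  b: [1/6, 1/3) ← scaled code falls here ✓
  f: [1/3, 1/1) 

Answer: b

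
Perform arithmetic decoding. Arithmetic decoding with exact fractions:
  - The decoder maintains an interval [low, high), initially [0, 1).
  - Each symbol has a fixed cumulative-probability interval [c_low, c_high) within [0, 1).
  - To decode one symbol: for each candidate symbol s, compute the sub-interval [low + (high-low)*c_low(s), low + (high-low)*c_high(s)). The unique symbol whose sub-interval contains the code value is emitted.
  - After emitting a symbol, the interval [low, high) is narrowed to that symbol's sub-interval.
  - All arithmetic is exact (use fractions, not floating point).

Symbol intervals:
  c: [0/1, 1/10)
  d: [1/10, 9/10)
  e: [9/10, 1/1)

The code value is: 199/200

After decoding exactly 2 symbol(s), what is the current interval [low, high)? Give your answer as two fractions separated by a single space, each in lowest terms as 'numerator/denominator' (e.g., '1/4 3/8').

Answer: 99/100 1/1

Derivation:
Step 1: interval [0/1, 1/1), width = 1/1 - 0/1 = 1/1
  'c': [0/1 + 1/1*0/1, 0/1 + 1/1*1/10) = [0/1, 1/10)
  'd': [0/1 + 1/1*1/10, 0/1 + 1/1*9/10) = [1/10, 9/10)
  'e': [0/1 + 1/1*9/10, 0/1 + 1/1*1/1) = [9/10, 1/1) <- contains code 199/200
  emit 'e', narrow to [9/10, 1/1)
Step 2: interval [9/10, 1/1), width = 1/1 - 9/10 = 1/10
  'c': [9/10 + 1/10*0/1, 9/10 + 1/10*1/10) = [9/10, 91/100)
  'd': [9/10 + 1/10*1/10, 9/10 + 1/10*9/10) = [91/100, 99/100)
  'e': [9/10 + 1/10*9/10, 9/10 + 1/10*1/1) = [99/100, 1/1) <- contains code 199/200
  emit 'e', narrow to [99/100, 1/1)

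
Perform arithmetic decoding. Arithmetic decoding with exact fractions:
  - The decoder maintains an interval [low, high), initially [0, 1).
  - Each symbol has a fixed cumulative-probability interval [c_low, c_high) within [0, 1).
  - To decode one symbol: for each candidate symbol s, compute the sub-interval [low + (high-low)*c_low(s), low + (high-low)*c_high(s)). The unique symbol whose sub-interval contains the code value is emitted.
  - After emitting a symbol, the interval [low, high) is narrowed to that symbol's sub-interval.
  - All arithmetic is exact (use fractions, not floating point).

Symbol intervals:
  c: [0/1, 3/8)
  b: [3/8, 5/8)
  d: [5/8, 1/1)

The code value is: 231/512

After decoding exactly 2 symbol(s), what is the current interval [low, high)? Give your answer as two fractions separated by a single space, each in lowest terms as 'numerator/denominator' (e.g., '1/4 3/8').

Step 1: interval [0/1, 1/1), width = 1/1 - 0/1 = 1/1
  'c': [0/1 + 1/1*0/1, 0/1 + 1/1*3/8) = [0/1, 3/8)
  'b': [0/1 + 1/1*3/8, 0/1 + 1/1*5/8) = [3/8, 5/8) <- contains code 231/512
  'd': [0/1 + 1/1*5/8, 0/1 + 1/1*1/1) = [5/8, 1/1)
  emit 'b', narrow to [3/8, 5/8)
Step 2: interval [3/8, 5/8), width = 5/8 - 3/8 = 1/4
  'c': [3/8 + 1/4*0/1, 3/8 + 1/4*3/8) = [3/8, 15/32) <- contains code 231/512
  'b': [3/8 + 1/4*3/8, 3/8 + 1/4*5/8) = [15/32, 17/32)
  'd': [3/8 + 1/4*5/8, 3/8 + 1/4*1/1) = [17/32, 5/8)
  emit 'c', narrow to [3/8, 15/32)

Answer: 3/8 15/32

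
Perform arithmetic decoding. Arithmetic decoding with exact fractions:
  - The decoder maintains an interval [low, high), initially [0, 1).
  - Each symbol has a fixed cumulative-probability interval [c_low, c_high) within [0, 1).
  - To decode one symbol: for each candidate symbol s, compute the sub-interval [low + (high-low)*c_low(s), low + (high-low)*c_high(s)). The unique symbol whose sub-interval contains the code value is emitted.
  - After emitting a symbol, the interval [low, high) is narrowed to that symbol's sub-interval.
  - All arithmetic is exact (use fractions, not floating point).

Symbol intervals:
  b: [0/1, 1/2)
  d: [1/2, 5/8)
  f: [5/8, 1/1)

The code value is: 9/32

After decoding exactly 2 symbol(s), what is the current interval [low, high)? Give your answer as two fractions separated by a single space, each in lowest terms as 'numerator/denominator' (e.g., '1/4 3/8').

Step 1: interval [0/1, 1/1), width = 1/1 - 0/1 = 1/1
  'b': [0/1 + 1/1*0/1, 0/1 + 1/1*1/2) = [0/1, 1/2) <- contains code 9/32
  'd': [0/1 + 1/1*1/2, 0/1 + 1/1*5/8) = [1/2, 5/8)
  'f': [0/1 + 1/1*5/8, 0/1 + 1/1*1/1) = [5/8, 1/1)
  emit 'b', narrow to [0/1, 1/2)
Step 2: interval [0/1, 1/2), width = 1/2 - 0/1 = 1/2
  'b': [0/1 + 1/2*0/1, 0/1 + 1/2*1/2) = [0/1, 1/4)
  'd': [0/1 + 1/2*1/2, 0/1 + 1/2*5/8) = [1/4, 5/16) <- contains code 9/32
  'f': [0/1 + 1/2*5/8, 0/1 + 1/2*1/1) = [5/16, 1/2)
  emit 'd', narrow to [1/4, 5/16)

Answer: 1/4 5/16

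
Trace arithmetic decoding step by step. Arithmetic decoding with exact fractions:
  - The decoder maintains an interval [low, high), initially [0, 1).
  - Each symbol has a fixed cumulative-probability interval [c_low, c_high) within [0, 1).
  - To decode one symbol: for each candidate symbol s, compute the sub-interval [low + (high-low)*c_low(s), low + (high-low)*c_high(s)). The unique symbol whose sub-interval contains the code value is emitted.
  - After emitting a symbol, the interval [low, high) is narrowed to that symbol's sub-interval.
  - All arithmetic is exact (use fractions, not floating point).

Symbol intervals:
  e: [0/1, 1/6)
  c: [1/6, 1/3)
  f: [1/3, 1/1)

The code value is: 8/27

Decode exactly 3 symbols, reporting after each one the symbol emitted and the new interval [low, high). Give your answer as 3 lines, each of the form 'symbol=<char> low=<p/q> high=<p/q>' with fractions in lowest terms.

Answer: symbol=c low=1/6 high=1/3
symbol=f low=2/9 high=1/3
symbol=f low=7/27 high=1/3

Derivation:
Step 1: interval [0/1, 1/1), width = 1/1 - 0/1 = 1/1
  'e': [0/1 + 1/1*0/1, 0/1 + 1/1*1/6) = [0/1, 1/6)
  'c': [0/1 + 1/1*1/6, 0/1 + 1/1*1/3) = [1/6, 1/3) <- contains code 8/27
  'f': [0/1 + 1/1*1/3, 0/1 + 1/1*1/1) = [1/3, 1/1)
  emit 'c', narrow to [1/6, 1/3)
Step 2: interval [1/6, 1/3), width = 1/3 - 1/6 = 1/6
  'e': [1/6 + 1/6*0/1, 1/6 + 1/6*1/6) = [1/6, 7/36)
  'c': [1/6 + 1/6*1/6, 1/6 + 1/6*1/3) = [7/36, 2/9)
  'f': [1/6 + 1/6*1/3, 1/6 + 1/6*1/1) = [2/9, 1/3) <- contains code 8/27
  emit 'f', narrow to [2/9, 1/3)
Step 3: interval [2/9, 1/3), width = 1/3 - 2/9 = 1/9
  'e': [2/9 + 1/9*0/1, 2/9 + 1/9*1/6) = [2/9, 13/54)
  'c': [2/9 + 1/9*1/6, 2/9 + 1/9*1/3) = [13/54, 7/27)
  'f': [2/9 + 1/9*1/3, 2/9 + 1/9*1/1) = [7/27, 1/3) <- contains code 8/27
  emit 'f', narrow to [7/27, 1/3)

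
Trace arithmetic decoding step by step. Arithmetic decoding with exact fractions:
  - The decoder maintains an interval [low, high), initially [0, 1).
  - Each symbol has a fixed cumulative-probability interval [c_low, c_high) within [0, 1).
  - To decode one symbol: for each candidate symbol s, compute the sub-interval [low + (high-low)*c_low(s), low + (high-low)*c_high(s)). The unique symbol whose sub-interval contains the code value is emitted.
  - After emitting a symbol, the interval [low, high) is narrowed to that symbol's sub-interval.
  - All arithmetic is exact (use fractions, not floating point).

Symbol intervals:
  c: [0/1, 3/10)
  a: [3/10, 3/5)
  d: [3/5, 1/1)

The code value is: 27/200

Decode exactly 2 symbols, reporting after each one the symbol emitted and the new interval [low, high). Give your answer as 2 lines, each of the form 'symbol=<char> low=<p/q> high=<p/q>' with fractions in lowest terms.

Answer: symbol=c low=0/1 high=3/10
symbol=a low=9/100 high=9/50

Derivation:
Step 1: interval [0/1, 1/1), width = 1/1 - 0/1 = 1/1
  'c': [0/1 + 1/1*0/1, 0/1 + 1/1*3/10) = [0/1, 3/10) <- contains code 27/200
  'a': [0/1 + 1/1*3/10, 0/1 + 1/1*3/5) = [3/10, 3/5)
  'd': [0/1 + 1/1*3/5, 0/1 + 1/1*1/1) = [3/5, 1/1)
  emit 'c', narrow to [0/1, 3/10)
Step 2: interval [0/1, 3/10), width = 3/10 - 0/1 = 3/10
  'c': [0/1 + 3/10*0/1, 0/1 + 3/10*3/10) = [0/1, 9/100)
  'a': [0/1 + 3/10*3/10, 0/1 + 3/10*3/5) = [9/100, 9/50) <- contains code 27/200
  'd': [0/1 + 3/10*3/5, 0/1 + 3/10*1/1) = [9/50, 3/10)
  emit 'a', narrow to [9/100, 9/50)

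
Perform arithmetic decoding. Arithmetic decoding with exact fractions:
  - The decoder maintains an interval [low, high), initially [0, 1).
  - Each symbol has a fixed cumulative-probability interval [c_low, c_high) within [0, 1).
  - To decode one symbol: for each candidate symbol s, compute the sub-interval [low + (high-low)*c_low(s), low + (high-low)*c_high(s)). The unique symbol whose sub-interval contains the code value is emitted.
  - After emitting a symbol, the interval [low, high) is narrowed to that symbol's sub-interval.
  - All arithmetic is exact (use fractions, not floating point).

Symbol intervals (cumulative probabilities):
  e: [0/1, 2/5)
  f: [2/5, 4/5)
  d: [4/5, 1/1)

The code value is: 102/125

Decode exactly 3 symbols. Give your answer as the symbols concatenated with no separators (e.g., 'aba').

Answer: dee

Derivation:
Step 1: interval [0/1, 1/1), width = 1/1 - 0/1 = 1/1
  'e': [0/1 + 1/1*0/1, 0/1 + 1/1*2/5) = [0/1, 2/5)
  'f': [0/1 + 1/1*2/5, 0/1 + 1/1*4/5) = [2/5, 4/5)
  'd': [0/1 + 1/1*4/5, 0/1 + 1/1*1/1) = [4/5, 1/1) <- contains code 102/125
  emit 'd', narrow to [4/5, 1/1)
Step 2: interval [4/5, 1/1), width = 1/1 - 4/5 = 1/5
  'e': [4/5 + 1/5*0/1, 4/5 + 1/5*2/5) = [4/5, 22/25) <- contains code 102/125
  'f': [4/5 + 1/5*2/5, 4/5 + 1/5*4/5) = [22/25, 24/25)
  'd': [4/5 + 1/5*4/5, 4/5 + 1/5*1/1) = [24/25, 1/1)
  emit 'e', narrow to [4/5, 22/25)
Step 3: interval [4/5, 22/25), width = 22/25 - 4/5 = 2/25
  'e': [4/5 + 2/25*0/1, 4/5 + 2/25*2/5) = [4/5, 104/125) <- contains code 102/125
  'f': [4/5 + 2/25*2/5, 4/5 + 2/25*4/5) = [104/125, 108/125)
  'd': [4/5 + 2/25*4/5, 4/5 + 2/25*1/1) = [108/125, 22/25)
  emit 'e', narrow to [4/5, 104/125)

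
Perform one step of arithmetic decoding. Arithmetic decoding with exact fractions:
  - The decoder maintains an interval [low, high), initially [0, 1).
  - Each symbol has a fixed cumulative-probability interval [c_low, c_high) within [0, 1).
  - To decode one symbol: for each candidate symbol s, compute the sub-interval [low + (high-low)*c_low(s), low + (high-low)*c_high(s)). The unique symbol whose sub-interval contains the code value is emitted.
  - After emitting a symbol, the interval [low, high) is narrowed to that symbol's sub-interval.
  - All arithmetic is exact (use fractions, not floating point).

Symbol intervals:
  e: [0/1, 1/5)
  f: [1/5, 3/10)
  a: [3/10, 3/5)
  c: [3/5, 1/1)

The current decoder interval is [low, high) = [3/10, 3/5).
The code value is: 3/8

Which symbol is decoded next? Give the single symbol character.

Interval width = high − low = 3/5 − 3/10 = 3/10
Scaled code = (code − low) / width = (3/8 − 3/10) / 3/10 = 1/4
  e: [0/1, 1/5) 
  f: [1/5, 3/10) ← scaled code falls here ✓
  a: [3/10, 3/5) 
  c: [3/5, 1/1) 

Answer: f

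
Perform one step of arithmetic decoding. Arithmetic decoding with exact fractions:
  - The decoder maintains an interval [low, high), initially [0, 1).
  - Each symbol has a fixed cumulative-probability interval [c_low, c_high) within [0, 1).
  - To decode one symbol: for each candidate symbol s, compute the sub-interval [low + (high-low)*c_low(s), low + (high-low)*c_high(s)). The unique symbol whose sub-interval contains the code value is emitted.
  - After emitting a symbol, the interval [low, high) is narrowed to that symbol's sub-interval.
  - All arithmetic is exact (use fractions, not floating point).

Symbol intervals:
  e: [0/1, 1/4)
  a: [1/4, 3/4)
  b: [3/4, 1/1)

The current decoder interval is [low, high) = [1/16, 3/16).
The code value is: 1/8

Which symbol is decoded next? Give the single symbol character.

Answer: a

Derivation:
Interval width = high − low = 3/16 − 1/16 = 1/8
Scaled code = (code − low) / width = (1/8 − 1/16) / 1/8 = 1/2
  e: [0/1, 1/4) 
  a: [1/4, 3/4) ← scaled code falls here ✓
  b: [3/4, 1/1) 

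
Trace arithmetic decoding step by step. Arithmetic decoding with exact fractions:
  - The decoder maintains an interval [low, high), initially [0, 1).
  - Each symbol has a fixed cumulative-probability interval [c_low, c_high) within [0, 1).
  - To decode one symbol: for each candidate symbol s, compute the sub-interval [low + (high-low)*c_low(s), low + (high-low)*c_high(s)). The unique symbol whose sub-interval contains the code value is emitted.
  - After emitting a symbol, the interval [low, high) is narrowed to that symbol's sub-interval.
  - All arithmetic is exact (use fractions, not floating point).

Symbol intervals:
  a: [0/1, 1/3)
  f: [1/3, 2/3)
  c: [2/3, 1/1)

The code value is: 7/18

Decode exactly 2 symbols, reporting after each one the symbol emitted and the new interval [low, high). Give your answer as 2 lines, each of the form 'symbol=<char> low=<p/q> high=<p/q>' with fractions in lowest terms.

Step 1: interval [0/1, 1/1), width = 1/1 - 0/1 = 1/1
  'a': [0/1 + 1/1*0/1, 0/1 + 1/1*1/3) = [0/1, 1/3)
  'f': [0/1 + 1/1*1/3, 0/1 + 1/1*2/3) = [1/3, 2/3) <- contains code 7/18
  'c': [0/1 + 1/1*2/3, 0/1 + 1/1*1/1) = [2/3, 1/1)
  emit 'f', narrow to [1/3, 2/3)
Step 2: interval [1/3, 2/3), width = 2/3 - 1/3 = 1/3
  'a': [1/3 + 1/3*0/1, 1/3 + 1/3*1/3) = [1/3, 4/9) <- contains code 7/18
  'f': [1/3 + 1/3*1/3, 1/3 + 1/3*2/3) = [4/9, 5/9)
  'c': [1/3 + 1/3*2/3, 1/3 + 1/3*1/1) = [5/9, 2/3)
  emit 'a', narrow to [1/3, 4/9)

Answer: symbol=f low=1/3 high=2/3
symbol=a low=1/3 high=4/9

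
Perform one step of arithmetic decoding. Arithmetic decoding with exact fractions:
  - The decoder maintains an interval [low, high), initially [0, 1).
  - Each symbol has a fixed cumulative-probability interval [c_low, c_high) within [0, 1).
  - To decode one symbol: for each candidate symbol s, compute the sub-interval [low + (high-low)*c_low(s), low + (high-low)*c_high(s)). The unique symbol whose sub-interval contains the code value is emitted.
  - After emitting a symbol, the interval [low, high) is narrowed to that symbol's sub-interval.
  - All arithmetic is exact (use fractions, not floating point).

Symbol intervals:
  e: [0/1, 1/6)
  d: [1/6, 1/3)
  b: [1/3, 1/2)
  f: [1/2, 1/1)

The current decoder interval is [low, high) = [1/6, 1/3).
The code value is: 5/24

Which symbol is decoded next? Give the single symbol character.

Interval width = high − low = 1/3 − 1/6 = 1/6
Scaled code = (code − low) / width = (5/24 − 1/6) / 1/6 = 1/4
  e: [0/1, 1/6) 
  d: [1/6, 1/3) ← scaled code falls here ✓
  b: [1/3, 1/2) 
  f: [1/2, 1/1) 

Answer: d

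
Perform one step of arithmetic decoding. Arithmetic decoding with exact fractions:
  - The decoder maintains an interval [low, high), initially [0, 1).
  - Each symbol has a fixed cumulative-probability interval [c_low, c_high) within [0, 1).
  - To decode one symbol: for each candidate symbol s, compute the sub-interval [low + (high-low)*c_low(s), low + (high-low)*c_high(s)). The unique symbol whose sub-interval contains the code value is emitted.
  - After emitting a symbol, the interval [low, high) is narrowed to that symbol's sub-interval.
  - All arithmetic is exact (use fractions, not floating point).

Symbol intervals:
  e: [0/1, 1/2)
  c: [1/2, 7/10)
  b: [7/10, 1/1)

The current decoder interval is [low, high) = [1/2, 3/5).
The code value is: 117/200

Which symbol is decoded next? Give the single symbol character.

Answer: b

Derivation:
Interval width = high − low = 3/5 − 1/2 = 1/10
Scaled code = (code − low) / width = (117/200 − 1/2) / 1/10 = 17/20
  e: [0/1, 1/2) 
  c: [1/2, 7/10) 
  b: [7/10, 1/1) ← scaled code falls here ✓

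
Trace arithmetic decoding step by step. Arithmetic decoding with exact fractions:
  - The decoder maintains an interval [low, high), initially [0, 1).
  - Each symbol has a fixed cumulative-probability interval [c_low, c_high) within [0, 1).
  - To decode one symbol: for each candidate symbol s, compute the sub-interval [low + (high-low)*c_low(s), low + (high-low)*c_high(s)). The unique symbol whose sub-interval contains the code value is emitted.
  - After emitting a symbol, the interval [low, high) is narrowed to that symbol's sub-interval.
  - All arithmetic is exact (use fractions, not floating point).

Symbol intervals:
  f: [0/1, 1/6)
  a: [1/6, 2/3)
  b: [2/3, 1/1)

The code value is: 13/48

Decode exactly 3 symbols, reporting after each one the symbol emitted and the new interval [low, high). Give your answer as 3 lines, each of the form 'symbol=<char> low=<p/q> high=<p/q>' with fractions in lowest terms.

Step 1: interval [0/1, 1/1), width = 1/1 - 0/1 = 1/1
  'f': [0/1 + 1/1*0/1, 0/1 + 1/1*1/6) = [0/1, 1/6)
  'a': [0/1 + 1/1*1/6, 0/1 + 1/1*2/3) = [1/6, 2/3) <- contains code 13/48
  'b': [0/1 + 1/1*2/3, 0/1 + 1/1*1/1) = [2/3, 1/1)
  emit 'a', narrow to [1/6, 2/3)
Step 2: interval [1/6, 2/3), width = 2/3 - 1/6 = 1/2
  'f': [1/6 + 1/2*0/1, 1/6 + 1/2*1/6) = [1/6, 1/4)
  'a': [1/6 + 1/2*1/6, 1/6 + 1/2*2/3) = [1/4, 1/2) <- contains code 13/48
  'b': [1/6 + 1/2*2/3, 1/6 + 1/2*1/1) = [1/2, 2/3)
  emit 'a', narrow to [1/4, 1/2)
Step 3: interval [1/4, 1/2), width = 1/2 - 1/4 = 1/4
  'f': [1/4 + 1/4*0/1, 1/4 + 1/4*1/6) = [1/4, 7/24) <- contains code 13/48
  'a': [1/4 + 1/4*1/6, 1/4 + 1/4*2/3) = [7/24, 5/12)
  'b': [1/4 + 1/4*2/3, 1/4 + 1/4*1/1) = [5/12, 1/2)
  emit 'f', narrow to [1/4, 7/24)

Answer: symbol=a low=1/6 high=2/3
symbol=a low=1/4 high=1/2
symbol=f low=1/4 high=7/24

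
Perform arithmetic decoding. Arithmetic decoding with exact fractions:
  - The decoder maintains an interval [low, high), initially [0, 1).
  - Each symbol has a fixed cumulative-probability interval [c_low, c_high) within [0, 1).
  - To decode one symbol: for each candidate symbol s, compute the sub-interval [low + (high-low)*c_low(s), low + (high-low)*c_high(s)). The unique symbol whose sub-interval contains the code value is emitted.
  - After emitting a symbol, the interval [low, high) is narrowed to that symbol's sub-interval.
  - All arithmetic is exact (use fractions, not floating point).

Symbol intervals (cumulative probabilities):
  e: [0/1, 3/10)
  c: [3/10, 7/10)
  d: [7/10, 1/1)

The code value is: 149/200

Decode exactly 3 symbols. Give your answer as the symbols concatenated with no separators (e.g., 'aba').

Step 1: interval [0/1, 1/1), width = 1/1 - 0/1 = 1/1
  'e': [0/1 + 1/1*0/1, 0/1 + 1/1*3/10) = [0/1, 3/10)
  'c': [0/1 + 1/1*3/10, 0/1 + 1/1*7/10) = [3/10, 7/10)
  'd': [0/1 + 1/1*7/10, 0/1 + 1/1*1/1) = [7/10, 1/1) <- contains code 149/200
  emit 'd', narrow to [7/10, 1/1)
Step 2: interval [7/10, 1/1), width = 1/1 - 7/10 = 3/10
  'e': [7/10 + 3/10*0/1, 7/10 + 3/10*3/10) = [7/10, 79/100) <- contains code 149/200
  'c': [7/10 + 3/10*3/10, 7/10 + 3/10*7/10) = [79/100, 91/100)
  'd': [7/10 + 3/10*7/10, 7/10 + 3/10*1/1) = [91/100, 1/1)
  emit 'e', narrow to [7/10, 79/100)
Step 3: interval [7/10, 79/100), width = 79/100 - 7/10 = 9/100
  'e': [7/10 + 9/100*0/1, 7/10 + 9/100*3/10) = [7/10, 727/1000)
  'c': [7/10 + 9/100*3/10, 7/10 + 9/100*7/10) = [727/1000, 763/1000) <- contains code 149/200
  'd': [7/10 + 9/100*7/10, 7/10 + 9/100*1/1) = [763/1000, 79/100)
  emit 'c', narrow to [727/1000, 763/1000)

Answer: dec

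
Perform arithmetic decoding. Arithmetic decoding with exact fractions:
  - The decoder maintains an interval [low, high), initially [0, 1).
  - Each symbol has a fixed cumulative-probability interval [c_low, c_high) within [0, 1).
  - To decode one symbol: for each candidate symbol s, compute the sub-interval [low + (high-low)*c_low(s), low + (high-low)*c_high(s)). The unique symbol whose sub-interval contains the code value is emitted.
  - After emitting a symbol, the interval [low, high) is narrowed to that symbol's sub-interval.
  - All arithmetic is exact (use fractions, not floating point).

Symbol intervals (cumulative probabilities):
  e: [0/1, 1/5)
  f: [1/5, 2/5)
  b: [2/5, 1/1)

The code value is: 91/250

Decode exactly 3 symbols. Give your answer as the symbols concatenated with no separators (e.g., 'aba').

Step 1: interval [0/1, 1/1), width = 1/1 - 0/1 = 1/1
  'e': [0/1 + 1/1*0/1, 0/1 + 1/1*1/5) = [0/1, 1/5)
  'f': [0/1 + 1/1*1/5, 0/1 + 1/1*2/5) = [1/5, 2/5) <- contains code 91/250
  'b': [0/1 + 1/1*2/5, 0/1 + 1/1*1/1) = [2/5, 1/1)
  emit 'f', narrow to [1/5, 2/5)
Step 2: interval [1/5, 2/5), width = 2/5 - 1/5 = 1/5
  'e': [1/5 + 1/5*0/1, 1/5 + 1/5*1/5) = [1/5, 6/25)
  'f': [1/5 + 1/5*1/5, 1/5 + 1/5*2/5) = [6/25, 7/25)
  'b': [1/5 + 1/5*2/5, 1/5 + 1/5*1/1) = [7/25, 2/5) <- contains code 91/250
  emit 'b', narrow to [7/25, 2/5)
Step 3: interval [7/25, 2/5), width = 2/5 - 7/25 = 3/25
  'e': [7/25 + 3/25*0/1, 7/25 + 3/25*1/5) = [7/25, 38/125)
  'f': [7/25 + 3/25*1/5, 7/25 + 3/25*2/5) = [38/125, 41/125)
  'b': [7/25 + 3/25*2/5, 7/25 + 3/25*1/1) = [41/125, 2/5) <- contains code 91/250
  emit 'b', narrow to [41/125, 2/5)

Answer: fbb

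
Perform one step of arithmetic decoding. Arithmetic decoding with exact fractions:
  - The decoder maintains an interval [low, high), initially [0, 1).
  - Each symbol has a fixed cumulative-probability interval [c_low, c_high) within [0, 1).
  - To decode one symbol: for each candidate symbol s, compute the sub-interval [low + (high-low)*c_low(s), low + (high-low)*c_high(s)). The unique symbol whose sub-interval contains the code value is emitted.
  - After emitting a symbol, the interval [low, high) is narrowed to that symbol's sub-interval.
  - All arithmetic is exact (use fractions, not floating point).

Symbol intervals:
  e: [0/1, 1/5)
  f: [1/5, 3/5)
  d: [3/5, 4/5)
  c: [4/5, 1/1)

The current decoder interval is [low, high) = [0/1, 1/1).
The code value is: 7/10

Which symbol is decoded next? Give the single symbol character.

Answer: d

Derivation:
Interval width = high − low = 1/1 − 0/1 = 1/1
Scaled code = (code − low) / width = (7/10 − 0/1) / 1/1 = 7/10
  e: [0/1, 1/5) 
  f: [1/5, 3/5) 
  d: [3/5, 4/5) ← scaled code falls here ✓
  c: [4/5, 1/1) 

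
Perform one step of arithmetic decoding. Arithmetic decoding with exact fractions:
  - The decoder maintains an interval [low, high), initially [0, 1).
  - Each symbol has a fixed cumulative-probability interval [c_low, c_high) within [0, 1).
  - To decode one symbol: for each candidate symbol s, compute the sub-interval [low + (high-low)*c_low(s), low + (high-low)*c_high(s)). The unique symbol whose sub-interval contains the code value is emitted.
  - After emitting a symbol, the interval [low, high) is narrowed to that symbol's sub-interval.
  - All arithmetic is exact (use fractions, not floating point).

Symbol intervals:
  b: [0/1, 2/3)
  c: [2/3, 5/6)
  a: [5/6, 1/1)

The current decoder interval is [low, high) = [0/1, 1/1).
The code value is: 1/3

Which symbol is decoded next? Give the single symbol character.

Interval width = high − low = 1/1 − 0/1 = 1/1
Scaled code = (code − low) / width = (1/3 − 0/1) / 1/1 = 1/3
  b: [0/1, 2/3) ← scaled code falls here ✓
  c: [2/3, 5/6) 
  a: [5/6, 1/1) 

Answer: b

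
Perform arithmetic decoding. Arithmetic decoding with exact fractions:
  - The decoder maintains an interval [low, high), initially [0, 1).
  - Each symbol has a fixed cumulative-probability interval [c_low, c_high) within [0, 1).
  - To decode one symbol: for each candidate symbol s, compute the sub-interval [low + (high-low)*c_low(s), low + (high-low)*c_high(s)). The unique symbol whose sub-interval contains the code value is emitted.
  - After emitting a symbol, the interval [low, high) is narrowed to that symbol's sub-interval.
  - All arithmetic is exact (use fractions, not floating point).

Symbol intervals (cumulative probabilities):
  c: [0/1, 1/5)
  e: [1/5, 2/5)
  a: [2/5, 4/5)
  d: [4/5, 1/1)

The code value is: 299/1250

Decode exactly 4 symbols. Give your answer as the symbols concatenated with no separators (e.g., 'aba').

Answer: ecdd

Derivation:
Step 1: interval [0/1, 1/1), width = 1/1 - 0/1 = 1/1
  'c': [0/1 + 1/1*0/1, 0/1 + 1/1*1/5) = [0/1, 1/5)
  'e': [0/1 + 1/1*1/5, 0/1 + 1/1*2/5) = [1/5, 2/5) <- contains code 299/1250
  'a': [0/1 + 1/1*2/5, 0/1 + 1/1*4/5) = [2/5, 4/5)
  'd': [0/1 + 1/1*4/5, 0/1 + 1/1*1/1) = [4/5, 1/1)
  emit 'e', narrow to [1/5, 2/5)
Step 2: interval [1/5, 2/5), width = 2/5 - 1/5 = 1/5
  'c': [1/5 + 1/5*0/1, 1/5 + 1/5*1/5) = [1/5, 6/25) <- contains code 299/1250
  'e': [1/5 + 1/5*1/5, 1/5 + 1/5*2/5) = [6/25, 7/25)
  'a': [1/5 + 1/5*2/5, 1/5 + 1/5*4/5) = [7/25, 9/25)
  'd': [1/5 + 1/5*4/5, 1/5 + 1/5*1/1) = [9/25, 2/5)
  emit 'c', narrow to [1/5, 6/25)
Step 3: interval [1/5, 6/25), width = 6/25 - 1/5 = 1/25
  'c': [1/5 + 1/25*0/1, 1/5 + 1/25*1/5) = [1/5, 26/125)
  'e': [1/5 + 1/25*1/5, 1/5 + 1/25*2/5) = [26/125, 27/125)
  'a': [1/5 + 1/25*2/5, 1/5 + 1/25*4/5) = [27/125, 29/125)
  'd': [1/5 + 1/25*4/5, 1/5 + 1/25*1/1) = [29/125, 6/25) <- contains code 299/1250
  emit 'd', narrow to [29/125, 6/25)
Step 4: interval [29/125, 6/25), width = 6/25 - 29/125 = 1/125
  'c': [29/125 + 1/125*0/1, 29/125 + 1/125*1/5) = [29/125, 146/625)
  'e': [29/125 + 1/125*1/5, 29/125 + 1/125*2/5) = [146/625, 147/625)
  'a': [29/125 + 1/125*2/5, 29/125 + 1/125*4/5) = [147/625, 149/625)
  'd': [29/125 + 1/125*4/5, 29/125 + 1/125*1/1) = [149/625, 6/25) <- contains code 299/1250
  emit 'd', narrow to [149/625, 6/25)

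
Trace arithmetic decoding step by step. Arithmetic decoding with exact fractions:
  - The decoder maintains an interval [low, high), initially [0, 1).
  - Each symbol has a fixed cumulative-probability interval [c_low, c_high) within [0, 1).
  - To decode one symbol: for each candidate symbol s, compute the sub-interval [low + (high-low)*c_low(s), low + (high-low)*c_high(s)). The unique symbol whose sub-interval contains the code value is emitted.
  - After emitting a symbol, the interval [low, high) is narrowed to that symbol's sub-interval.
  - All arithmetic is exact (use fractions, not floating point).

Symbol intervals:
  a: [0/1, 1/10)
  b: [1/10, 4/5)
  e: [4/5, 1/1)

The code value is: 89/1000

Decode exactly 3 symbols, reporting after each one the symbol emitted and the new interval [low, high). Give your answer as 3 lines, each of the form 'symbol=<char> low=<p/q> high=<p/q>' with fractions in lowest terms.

Step 1: interval [0/1, 1/1), width = 1/1 - 0/1 = 1/1
  'a': [0/1 + 1/1*0/1, 0/1 + 1/1*1/10) = [0/1, 1/10) <- contains code 89/1000
  'b': [0/1 + 1/1*1/10, 0/1 + 1/1*4/5) = [1/10, 4/5)
  'e': [0/1 + 1/1*4/5, 0/1 + 1/1*1/1) = [4/5, 1/1)
  emit 'a', narrow to [0/1, 1/10)
Step 2: interval [0/1, 1/10), width = 1/10 - 0/1 = 1/10
  'a': [0/1 + 1/10*0/1, 0/1 + 1/10*1/10) = [0/1, 1/100)
  'b': [0/1 + 1/10*1/10, 0/1 + 1/10*4/5) = [1/100, 2/25)
  'e': [0/1 + 1/10*4/5, 0/1 + 1/10*1/1) = [2/25, 1/10) <- contains code 89/1000
  emit 'e', narrow to [2/25, 1/10)
Step 3: interval [2/25, 1/10), width = 1/10 - 2/25 = 1/50
  'a': [2/25 + 1/50*0/1, 2/25 + 1/50*1/10) = [2/25, 41/500)
  'b': [2/25 + 1/50*1/10, 2/25 + 1/50*4/5) = [41/500, 12/125) <- contains code 89/1000
  'e': [2/25 + 1/50*4/5, 2/25 + 1/50*1/1) = [12/125, 1/10)
  emit 'b', narrow to [41/500, 12/125)

Answer: symbol=a low=0/1 high=1/10
symbol=e low=2/25 high=1/10
symbol=b low=41/500 high=12/125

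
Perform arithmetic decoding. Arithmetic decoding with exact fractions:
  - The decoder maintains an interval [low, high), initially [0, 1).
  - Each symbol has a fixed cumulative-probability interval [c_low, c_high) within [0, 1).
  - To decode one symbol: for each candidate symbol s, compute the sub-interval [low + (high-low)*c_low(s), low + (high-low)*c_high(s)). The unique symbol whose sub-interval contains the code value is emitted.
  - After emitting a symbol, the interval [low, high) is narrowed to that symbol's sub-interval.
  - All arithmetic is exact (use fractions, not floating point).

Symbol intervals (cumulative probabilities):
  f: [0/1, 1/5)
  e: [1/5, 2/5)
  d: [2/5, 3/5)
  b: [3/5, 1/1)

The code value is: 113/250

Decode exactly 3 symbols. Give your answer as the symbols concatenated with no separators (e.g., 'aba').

Answer: dee

Derivation:
Step 1: interval [0/1, 1/1), width = 1/1 - 0/1 = 1/1
  'f': [0/1 + 1/1*0/1, 0/1 + 1/1*1/5) = [0/1, 1/5)
  'e': [0/1 + 1/1*1/5, 0/1 + 1/1*2/5) = [1/5, 2/5)
  'd': [0/1 + 1/1*2/5, 0/1 + 1/1*3/5) = [2/5, 3/5) <- contains code 113/250
  'b': [0/1 + 1/1*3/5, 0/1 + 1/1*1/1) = [3/5, 1/1)
  emit 'd', narrow to [2/5, 3/5)
Step 2: interval [2/5, 3/5), width = 3/5 - 2/5 = 1/5
  'f': [2/5 + 1/5*0/1, 2/5 + 1/5*1/5) = [2/5, 11/25)
  'e': [2/5 + 1/5*1/5, 2/5 + 1/5*2/5) = [11/25, 12/25) <- contains code 113/250
  'd': [2/5 + 1/5*2/5, 2/5 + 1/5*3/5) = [12/25, 13/25)
  'b': [2/5 + 1/5*3/5, 2/5 + 1/5*1/1) = [13/25, 3/5)
  emit 'e', narrow to [11/25, 12/25)
Step 3: interval [11/25, 12/25), width = 12/25 - 11/25 = 1/25
  'f': [11/25 + 1/25*0/1, 11/25 + 1/25*1/5) = [11/25, 56/125)
  'e': [11/25 + 1/25*1/5, 11/25 + 1/25*2/5) = [56/125, 57/125) <- contains code 113/250
  'd': [11/25 + 1/25*2/5, 11/25 + 1/25*3/5) = [57/125, 58/125)
  'b': [11/25 + 1/25*3/5, 11/25 + 1/25*1/1) = [58/125, 12/25)
  emit 'e', narrow to [56/125, 57/125)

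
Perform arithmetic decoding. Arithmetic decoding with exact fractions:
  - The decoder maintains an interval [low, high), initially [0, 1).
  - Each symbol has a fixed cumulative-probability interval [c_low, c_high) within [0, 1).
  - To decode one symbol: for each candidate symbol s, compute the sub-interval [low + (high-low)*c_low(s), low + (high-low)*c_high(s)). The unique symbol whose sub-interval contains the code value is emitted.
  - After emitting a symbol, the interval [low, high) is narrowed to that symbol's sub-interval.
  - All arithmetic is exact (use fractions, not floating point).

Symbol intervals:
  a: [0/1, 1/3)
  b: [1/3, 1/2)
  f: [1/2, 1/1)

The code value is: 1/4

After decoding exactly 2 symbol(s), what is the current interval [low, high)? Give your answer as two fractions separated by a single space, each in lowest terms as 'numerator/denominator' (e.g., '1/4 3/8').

Answer: 1/6 1/3

Derivation:
Step 1: interval [0/1, 1/1), width = 1/1 - 0/1 = 1/1
  'a': [0/1 + 1/1*0/1, 0/1 + 1/1*1/3) = [0/1, 1/3) <- contains code 1/4
  'b': [0/1 + 1/1*1/3, 0/1 + 1/1*1/2) = [1/3, 1/2)
  'f': [0/1 + 1/1*1/2, 0/1 + 1/1*1/1) = [1/2, 1/1)
  emit 'a', narrow to [0/1, 1/3)
Step 2: interval [0/1, 1/3), width = 1/3 - 0/1 = 1/3
  'a': [0/1 + 1/3*0/1, 0/1 + 1/3*1/3) = [0/1, 1/9)
  'b': [0/1 + 1/3*1/3, 0/1 + 1/3*1/2) = [1/9, 1/6)
  'f': [0/1 + 1/3*1/2, 0/1 + 1/3*1/1) = [1/6, 1/3) <- contains code 1/4
  emit 'f', narrow to [1/6, 1/3)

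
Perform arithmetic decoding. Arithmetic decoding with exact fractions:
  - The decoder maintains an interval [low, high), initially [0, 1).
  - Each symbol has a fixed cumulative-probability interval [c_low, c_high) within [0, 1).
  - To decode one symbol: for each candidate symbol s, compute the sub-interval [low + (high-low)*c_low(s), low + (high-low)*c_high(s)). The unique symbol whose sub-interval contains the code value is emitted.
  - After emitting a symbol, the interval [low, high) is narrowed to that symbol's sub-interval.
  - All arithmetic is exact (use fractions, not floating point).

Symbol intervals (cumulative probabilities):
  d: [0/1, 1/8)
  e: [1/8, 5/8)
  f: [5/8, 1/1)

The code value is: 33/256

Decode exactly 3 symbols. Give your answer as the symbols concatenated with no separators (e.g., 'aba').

Step 1: interval [0/1, 1/1), width = 1/1 - 0/1 = 1/1
  'd': [0/1 + 1/1*0/1, 0/1 + 1/1*1/8) = [0/1, 1/8)
  'e': [0/1 + 1/1*1/8, 0/1 + 1/1*5/8) = [1/8, 5/8) <- contains code 33/256
  'f': [0/1 + 1/1*5/8, 0/1 + 1/1*1/1) = [5/8, 1/1)
  emit 'e', narrow to [1/8, 5/8)
Step 2: interval [1/8, 5/8), width = 5/8 - 1/8 = 1/2
  'd': [1/8 + 1/2*0/1, 1/8 + 1/2*1/8) = [1/8, 3/16) <- contains code 33/256
  'e': [1/8 + 1/2*1/8, 1/8 + 1/2*5/8) = [3/16, 7/16)
  'f': [1/8 + 1/2*5/8, 1/8 + 1/2*1/1) = [7/16, 5/8)
  emit 'd', narrow to [1/8, 3/16)
Step 3: interval [1/8, 3/16), width = 3/16 - 1/8 = 1/16
  'd': [1/8 + 1/16*0/1, 1/8 + 1/16*1/8) = [1/8, 17/128) <- contains code 33/256
  'e': [1/8 + 1/16*1/8, 1/8 + 1/16*5/8) = [17/128, 21/128)
  'f': [1/8 + 1/16*5/8, 1/8 + 1/16*1/1) = [21/128, 3/16)
  emit 'd', narrow to [1/8, 17/128)

Answer: edd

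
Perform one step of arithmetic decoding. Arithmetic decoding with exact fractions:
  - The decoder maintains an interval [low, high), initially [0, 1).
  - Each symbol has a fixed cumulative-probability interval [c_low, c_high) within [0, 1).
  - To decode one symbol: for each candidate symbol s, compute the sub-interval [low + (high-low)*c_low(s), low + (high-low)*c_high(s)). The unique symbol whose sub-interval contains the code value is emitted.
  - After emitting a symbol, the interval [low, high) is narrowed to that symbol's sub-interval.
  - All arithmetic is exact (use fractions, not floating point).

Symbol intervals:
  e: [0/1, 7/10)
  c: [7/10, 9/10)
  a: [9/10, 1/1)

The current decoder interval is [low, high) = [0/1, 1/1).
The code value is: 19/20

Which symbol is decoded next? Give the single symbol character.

Interval width = high − low = 1/1 − 0/1 = 1/1
Scaled code = (code − low) / width = (19/20 − 0/1) / 1/1 = 19/20
  e: [0/1, 7/10) 
  c: [7/10, 9/10) 
  a: [9/10, 1/1) ← scaled code falls here ✓

Answer: a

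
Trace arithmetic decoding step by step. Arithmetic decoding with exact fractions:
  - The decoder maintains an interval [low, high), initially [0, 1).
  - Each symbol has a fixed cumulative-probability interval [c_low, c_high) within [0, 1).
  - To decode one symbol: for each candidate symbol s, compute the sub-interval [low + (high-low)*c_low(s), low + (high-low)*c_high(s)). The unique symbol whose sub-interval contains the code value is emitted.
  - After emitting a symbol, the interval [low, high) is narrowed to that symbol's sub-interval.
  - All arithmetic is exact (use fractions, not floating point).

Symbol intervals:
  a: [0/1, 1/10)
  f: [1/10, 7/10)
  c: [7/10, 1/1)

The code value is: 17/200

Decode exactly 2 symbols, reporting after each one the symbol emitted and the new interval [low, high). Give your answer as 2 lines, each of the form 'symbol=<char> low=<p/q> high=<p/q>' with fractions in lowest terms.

Step 1: interval [0/1, 1/1), width = 1/1 - 0/1 = 1/1
  'a': [0/1 + 1/1*0/1, 0/1 + 1/1*1/10) = [0/1, 1/10) <- contains code 17/200
  'f': [0/1 + 1/1*1/10, 0/1 + 1/1*7/10) = [1/10, 7/10)
  'c': [0/1 + 1/1*7/10, 0/1 + 1/1*1/1) = [7/10, 1/1)
  emit 'a', narrow to [0/1, 1/10)
Step 2: interval [0/1, 1/10), width = 1/10 - 0/1 = 1/10
  'a': [0/1 + 1/10*0/1, 0/1 + 1/10*1/10) = [0/1, 1/100)
  'f': [0/1 + 1/10*1/10, 0/1 + 1/10*7/10) = [1/100, 7/100)
  'c': [0/1 + 1/10*7/10, 0/1 + 1/10*1/1) = [7/100, 1/10) <- contains code 17/200
  emit 'c', narrow to [7/100, 1/10)

Answer: symbol=a low=0/1 high=1/10
symbol=c low=7/100 high=1/10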